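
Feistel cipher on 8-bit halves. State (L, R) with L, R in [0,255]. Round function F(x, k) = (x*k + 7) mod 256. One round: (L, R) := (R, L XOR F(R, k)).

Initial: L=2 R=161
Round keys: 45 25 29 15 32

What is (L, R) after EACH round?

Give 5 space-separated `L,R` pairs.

Round 1 (k=45): L=161 R=86
Round 2 (k=25): L=86 R=204
Round 3 (k=29): L=204 R=117
Round 4 (k=15): L=117 R=46
Round 5 (k=32): L=46 R=178

Answer: 161,86 86,204 204,117 117,46 46,178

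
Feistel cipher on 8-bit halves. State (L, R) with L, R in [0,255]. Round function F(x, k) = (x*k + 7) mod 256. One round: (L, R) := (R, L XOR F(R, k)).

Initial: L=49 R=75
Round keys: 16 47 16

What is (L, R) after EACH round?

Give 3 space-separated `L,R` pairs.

Round 1 (k=16): L=75 R=134
Round 2 (k=47): L=134 R=234
Round 3 (k=16): L=234 R=33

Answer: 75,134 134,234 234,33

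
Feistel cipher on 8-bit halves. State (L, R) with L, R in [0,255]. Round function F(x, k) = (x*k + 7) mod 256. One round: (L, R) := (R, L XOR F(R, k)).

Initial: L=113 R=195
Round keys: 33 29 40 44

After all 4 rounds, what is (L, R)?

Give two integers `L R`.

Answer: 20 226

Derivation:
Round 1 (k=33): L=195 R=91
Round 2 (k=29): L=91 R=149
Round 3 (k=40): L=149 R=20
Round 4 (k=44): L=20 R=226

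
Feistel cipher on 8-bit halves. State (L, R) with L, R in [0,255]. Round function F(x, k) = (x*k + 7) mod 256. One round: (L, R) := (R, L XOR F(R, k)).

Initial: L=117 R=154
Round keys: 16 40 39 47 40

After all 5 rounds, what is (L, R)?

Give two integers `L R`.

Answer: 186 7

Derivation:
Round 1 (k=16): L=154 R=210
Round 2 (k=40): L=210 R=77
Round 3 (k=39): L=77 R=16
Round 4 (k=47): L=16 R=186
Round 5 (k=40): L=186 R=7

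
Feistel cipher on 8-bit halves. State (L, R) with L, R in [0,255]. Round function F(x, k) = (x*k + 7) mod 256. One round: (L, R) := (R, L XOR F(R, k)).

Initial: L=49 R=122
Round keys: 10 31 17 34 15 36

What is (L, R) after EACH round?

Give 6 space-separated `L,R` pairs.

Round 1 (k=10): L=122 R=250
Round 2 (k=31): L=250 R=55
Round 3 (k=17): L=55 R=84
Round 4 (k=34): L=84 R=24
Round 5 (k=15): L=24 R=59
Round 6 (k=36): L=59 R=75

Answer: 122,250 250,55 55,84 84,24 24,59 59,75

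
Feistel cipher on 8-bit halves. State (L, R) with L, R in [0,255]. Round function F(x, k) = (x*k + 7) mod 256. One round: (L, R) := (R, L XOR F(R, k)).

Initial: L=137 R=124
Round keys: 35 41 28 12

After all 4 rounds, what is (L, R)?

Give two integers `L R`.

Round 1 (k=35): L=124 R=114
Round 2 (k=41): L=114 R=53
Round 3 (k=28): L=53 R=161
Round 4 (k=12): L=161 R=166

Answer: 161 166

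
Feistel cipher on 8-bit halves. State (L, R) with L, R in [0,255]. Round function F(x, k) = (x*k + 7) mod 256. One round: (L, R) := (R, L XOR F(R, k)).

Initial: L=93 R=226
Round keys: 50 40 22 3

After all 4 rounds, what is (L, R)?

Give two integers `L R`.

Round 1 (k=50): L=226 R=118
Round 2 (k=40): L=118 R=149
Round 3 (k=22): L=149 R=163
Round 4 (k=3): L=163 R=101

Answer: 163 101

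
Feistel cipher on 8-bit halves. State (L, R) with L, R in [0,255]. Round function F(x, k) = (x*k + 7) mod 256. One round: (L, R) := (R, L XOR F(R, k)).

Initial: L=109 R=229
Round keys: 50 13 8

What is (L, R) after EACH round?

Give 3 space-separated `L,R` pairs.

Round 1 (k=50): L=229 R=172
Round 2 (k=13): L=172 R=38
Round 3 (k=8): L=38 R=155

Answer: 229,172 172,38 38,155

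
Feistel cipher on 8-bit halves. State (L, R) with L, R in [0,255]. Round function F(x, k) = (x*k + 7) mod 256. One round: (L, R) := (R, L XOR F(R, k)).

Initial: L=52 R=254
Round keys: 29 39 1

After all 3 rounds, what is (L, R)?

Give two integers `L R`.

Round 1 (k=29): L=254 R=249
Round 2 (k=39): L=249 R=8
Round 3 (k=1): L=8 R=246

Answer: 8 246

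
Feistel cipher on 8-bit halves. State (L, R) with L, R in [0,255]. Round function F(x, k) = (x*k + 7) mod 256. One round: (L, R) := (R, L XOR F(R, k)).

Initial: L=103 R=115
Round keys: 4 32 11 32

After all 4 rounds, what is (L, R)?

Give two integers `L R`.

Answer: 55 19

Derivation:
Round 1 (k=4): L=115 R=180
Round 2 (k=32): L=180 R=244
Round 3 (k=11): L=244 R=55
Round 4 (k=32): L=55 R=19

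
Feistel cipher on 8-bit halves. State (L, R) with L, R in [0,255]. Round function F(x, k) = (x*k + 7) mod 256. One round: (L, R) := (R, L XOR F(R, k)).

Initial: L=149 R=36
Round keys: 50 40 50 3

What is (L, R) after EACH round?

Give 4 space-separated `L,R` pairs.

Round 1 (k=50): L=36 R=154
Round 2 (k=40): L=154 R=51
Round 3 (k=50): L=51 R=103
Round 4 (k=3): L=103 R=15

Answer: 36,154 154,51 51,103 103,15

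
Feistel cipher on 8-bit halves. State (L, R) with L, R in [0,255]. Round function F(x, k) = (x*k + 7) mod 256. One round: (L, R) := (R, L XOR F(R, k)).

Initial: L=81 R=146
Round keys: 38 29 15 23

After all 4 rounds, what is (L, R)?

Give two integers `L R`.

Round 1 (k=38): L=146 R=226
Round 2 (k=29): L=226 R=51
Round 3 (k=15): L=51 R=230
Round 4 (k=23): L=230 R=130

Answer: 230 130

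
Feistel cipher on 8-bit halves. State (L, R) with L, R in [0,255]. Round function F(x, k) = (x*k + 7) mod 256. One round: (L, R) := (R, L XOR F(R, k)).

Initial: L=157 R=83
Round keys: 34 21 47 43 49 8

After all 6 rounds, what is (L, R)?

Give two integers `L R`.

Round 1 (k=34): L=83 R=144
Round 2 (k=21): L=144 R=132
Round 3 (k=47): L=132 R=211
Round 4 (k=43): L=211 R=252
Round 5 (k=49): L=252 R=144
Round 6 (k=8): L=144 R=123

Answer: 144 123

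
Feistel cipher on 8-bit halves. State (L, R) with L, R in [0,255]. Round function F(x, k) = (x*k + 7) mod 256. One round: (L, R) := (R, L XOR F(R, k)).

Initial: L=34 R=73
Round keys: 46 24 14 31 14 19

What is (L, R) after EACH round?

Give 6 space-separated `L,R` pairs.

Round 1 (k=46): L=73 R=7
Round 2 (k=24): L=7 R=230
Round 3 (k=14): L=230 R=156
Round 4 (k=31): L=156 R=13
Round 5 (k=14): L=13 R=33
Round 6 (k=19): L=33 R=119

Answer: 73,7 7,230 230,156 156,13 13,33 33,119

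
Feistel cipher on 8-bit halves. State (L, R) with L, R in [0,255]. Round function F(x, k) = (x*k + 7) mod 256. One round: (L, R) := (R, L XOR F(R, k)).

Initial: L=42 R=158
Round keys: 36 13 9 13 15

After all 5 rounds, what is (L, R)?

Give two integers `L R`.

Answer: 9 38

Derivation:
Round 1 (k=36): L=158 R=21
Round 2 (k=13): L=21 R=134
Round 3 (k=9): L=134 R=168
Round 4 (k=13): L=168 R=9
Round 5 (k=15): L=9 R=38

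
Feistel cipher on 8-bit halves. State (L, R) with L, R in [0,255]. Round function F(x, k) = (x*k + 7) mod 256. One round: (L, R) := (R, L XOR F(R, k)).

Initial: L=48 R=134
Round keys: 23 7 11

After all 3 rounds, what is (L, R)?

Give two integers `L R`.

Answer: 104 94

Derivation:
Round 1 (k=23): L=134 R=33
Round 2 (k=7): L=33 R=104
Round 3 (k=11): L=104 R=94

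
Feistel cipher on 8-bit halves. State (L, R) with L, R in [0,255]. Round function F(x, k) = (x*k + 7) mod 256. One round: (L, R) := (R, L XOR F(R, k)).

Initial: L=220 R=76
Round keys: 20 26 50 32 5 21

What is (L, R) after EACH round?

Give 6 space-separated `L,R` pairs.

Round 1 (k=20): L=76 R=43
Round 2 (k=26): L=43 R=41
Round 3 (k=50): L=41 R=34
Round 4 (k=32): L=34 R=110
Round 5 (k=5): L=110 R=15
Round 6 (k=21): L=15 R=44

Answer: 76,43 43,41 41,34 34,110 110,15 15,44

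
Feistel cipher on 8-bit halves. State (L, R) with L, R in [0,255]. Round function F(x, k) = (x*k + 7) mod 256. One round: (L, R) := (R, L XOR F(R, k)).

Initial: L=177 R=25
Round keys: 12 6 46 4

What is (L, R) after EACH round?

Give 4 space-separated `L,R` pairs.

Round 1 (k=12): L=25 R=130
Round 2 (k=6): L=130 R=10
Round 3 (k=46): L=10 R=81
Round 4 (k=4): L=81 R=65

Answer: 25,130 130,10 10,81 81,65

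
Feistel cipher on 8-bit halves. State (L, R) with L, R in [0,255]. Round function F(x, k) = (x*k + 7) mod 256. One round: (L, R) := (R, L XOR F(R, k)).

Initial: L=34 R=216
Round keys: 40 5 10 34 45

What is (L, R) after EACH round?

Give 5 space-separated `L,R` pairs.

Answer: 216,229 229,88 88,146 146,51 51,108

Derivation:
Round 1 (k=40): L=216 R=229
Round 2 (k=5): L=229 R=88
Round 3 (k=10): L=88 R=146
Round 4 (k=34): L=146 R=51
Round 5 (k=45): L=51 R=108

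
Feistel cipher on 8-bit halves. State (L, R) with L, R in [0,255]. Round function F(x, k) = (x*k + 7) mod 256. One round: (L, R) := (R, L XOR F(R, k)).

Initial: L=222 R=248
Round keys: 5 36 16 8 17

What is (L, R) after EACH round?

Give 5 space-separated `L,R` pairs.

Round 1 (k=5): L=248 R=1
Round 2 (k=36): L=1 R=211
Round 3 (k=16): L=211 R=54
Round 4 (k=8): L=54 R=100
Round 5 (k=17): L=100 R=157

Answer: 248,1 1,211 211,54 54,100 100,157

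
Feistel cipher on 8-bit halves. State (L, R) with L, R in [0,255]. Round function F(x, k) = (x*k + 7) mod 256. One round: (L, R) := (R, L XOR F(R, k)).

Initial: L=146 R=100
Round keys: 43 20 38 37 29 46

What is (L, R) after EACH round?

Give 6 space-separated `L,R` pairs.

Round 1 (k=43): L=100 R=65
Round 2 (k=20): L=65 R=127
Round 3 (k=38): L=127 R=160
Round 4 (k=37): L=160 R=88
Round 5 (k=29): L=88 R=95
Round 6 (k=46): L=95 R=65

Answer: 100,65 65,127 127,160 160,88 88,95 95,65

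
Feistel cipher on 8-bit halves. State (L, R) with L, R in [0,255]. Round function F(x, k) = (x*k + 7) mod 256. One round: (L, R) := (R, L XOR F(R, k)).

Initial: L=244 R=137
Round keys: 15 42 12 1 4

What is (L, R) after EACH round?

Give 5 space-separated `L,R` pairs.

Answer: 137,250 250,130 130,229 229,110 110,90

Derivation:
Round 1 (k=15): L=137 R=250
Round 2 (k=42): L=250 R=130
Round 3 (k=12): L=130 R=229
Round 4 (k=1): L=229 R=110
Round 5 (k=4): L=110 R=90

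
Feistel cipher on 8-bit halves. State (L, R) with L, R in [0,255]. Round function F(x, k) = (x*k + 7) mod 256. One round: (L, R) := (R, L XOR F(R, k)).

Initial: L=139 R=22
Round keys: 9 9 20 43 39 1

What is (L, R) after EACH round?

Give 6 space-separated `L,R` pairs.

Answer: 22,70 70,107 107,37 37,85 85,223 223,179

Derivation:
Round 1 (k=9): L=22 R=70
Round 2 (k=9): L=70 R=107
Round 3 (k=20): L=107 R=37
Round 4 (k=43): L=37 R=85
Round 5 (k=39): L=85 R=223
Round 6 (k=1): L=223 R=179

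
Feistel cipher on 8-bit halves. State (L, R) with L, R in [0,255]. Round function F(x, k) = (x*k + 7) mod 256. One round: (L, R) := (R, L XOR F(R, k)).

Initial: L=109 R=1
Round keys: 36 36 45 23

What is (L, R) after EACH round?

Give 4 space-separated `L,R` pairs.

Answer: 1,70 70,222 222,75 75,26

Derivation:
Round 1 (k=36): L=1 R=70
Round 2 (k=36): L=70 R=222
Round 3 (k=45): L=222 R=75
Round 4 (k=23): L=75 R=26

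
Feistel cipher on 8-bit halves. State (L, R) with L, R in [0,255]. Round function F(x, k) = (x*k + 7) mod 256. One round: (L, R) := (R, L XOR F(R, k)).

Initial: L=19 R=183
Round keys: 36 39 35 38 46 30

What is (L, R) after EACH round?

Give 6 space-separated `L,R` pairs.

Round 1 (k=36): L=183 R=208
Round 2 (k=39): L=208 R=0
Round 3 (k=35): L=0 R=215
Round 4 (k=38): L=215 R=241
Round 5 (k=46): L=241 R=130
Round 6 (k=30): L=130 R=178

Answer: 183,208 208,0 0,215 215,241 241,130 130,178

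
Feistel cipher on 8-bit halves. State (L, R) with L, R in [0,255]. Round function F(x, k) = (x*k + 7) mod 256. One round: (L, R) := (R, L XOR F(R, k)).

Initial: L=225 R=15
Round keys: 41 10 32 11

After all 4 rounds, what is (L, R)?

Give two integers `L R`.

Round 1 (k=41): L=15 R=143
Round 2 (k=10): L=143 R=146
Round 3 (k=32): L=146 R=200
Round 4 (k=11): L=200 R=13

Answer: 200 13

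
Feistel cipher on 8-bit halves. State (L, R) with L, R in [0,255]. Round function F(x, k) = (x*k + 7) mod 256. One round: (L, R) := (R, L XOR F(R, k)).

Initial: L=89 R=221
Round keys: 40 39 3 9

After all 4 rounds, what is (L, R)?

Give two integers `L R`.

Round 1 (k=40): L=221 R=214
Round 2 (k=39): L=214 R=124
Round 3 (k=3): L=124 R=173
Round 4 (k=9): L=173 R=96

Answer: 173 96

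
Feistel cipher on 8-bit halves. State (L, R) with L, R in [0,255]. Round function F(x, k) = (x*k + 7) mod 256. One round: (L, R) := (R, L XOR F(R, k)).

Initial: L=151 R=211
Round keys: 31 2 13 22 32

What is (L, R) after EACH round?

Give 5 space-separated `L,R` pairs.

Round 1 (k=31): L=211 R=3
Round 2 (k=2): L=3 R=222
Round 3 (k=13): L=222 R=78
Round 4 (k=22): L=78 R=101
Round 5 (k=32): L=101 R=233

Answer: 211,3 3,222 222,78 78,101 101,233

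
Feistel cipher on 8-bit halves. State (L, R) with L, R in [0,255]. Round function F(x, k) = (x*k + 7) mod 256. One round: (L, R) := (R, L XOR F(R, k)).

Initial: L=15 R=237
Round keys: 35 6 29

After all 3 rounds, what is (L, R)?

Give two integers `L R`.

Answer: 160 70

Derivation:
Round 1 (k=35): L=237 R=97
Round 2 (k=6): L=97 R=160
Round 3 (k=29): L=160 R=70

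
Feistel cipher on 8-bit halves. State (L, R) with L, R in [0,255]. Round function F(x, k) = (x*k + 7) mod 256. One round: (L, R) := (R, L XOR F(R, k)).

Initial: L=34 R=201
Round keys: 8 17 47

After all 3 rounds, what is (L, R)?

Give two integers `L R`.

Answer: 141 135

Derivation:
Round 1 (k=8): L=201 R=109
Round 2 (k=17): L=109 R=141
Round 3 (k=47): L=141 R=135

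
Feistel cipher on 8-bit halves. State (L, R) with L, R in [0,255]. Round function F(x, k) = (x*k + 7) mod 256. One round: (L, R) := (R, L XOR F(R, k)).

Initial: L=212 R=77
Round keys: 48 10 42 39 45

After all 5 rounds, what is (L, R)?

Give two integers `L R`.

Answer: 219 178

Derivation:
Round 1 (k=48): L=77 R=163
Round 2 (k=10): L=163 R=40
Round 3 (k=42): L=40 R=52
Round 4 (k=39): L=52 R=219
Round 5 (k=45): L=219 R=178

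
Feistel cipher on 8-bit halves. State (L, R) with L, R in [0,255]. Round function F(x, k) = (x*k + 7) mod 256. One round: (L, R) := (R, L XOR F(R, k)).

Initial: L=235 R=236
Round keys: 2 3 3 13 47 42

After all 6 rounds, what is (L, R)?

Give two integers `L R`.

Round 1 (k=2): L=236 R=52
Round 2 (k=3): L=52 R=79
Round 3 (k=3): L=79 R=192
Round 4 (k=13): L=192 R=136
Round 5 (k=47): L=136 R=63
Round 6 (k=42): L=63 R=213

Answer: 63 213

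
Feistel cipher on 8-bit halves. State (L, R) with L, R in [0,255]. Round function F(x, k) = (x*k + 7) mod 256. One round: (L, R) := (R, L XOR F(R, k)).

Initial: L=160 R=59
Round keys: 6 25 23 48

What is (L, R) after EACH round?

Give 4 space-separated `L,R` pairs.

Answer: 59,201 201,147 147,245 245,100

Derivation:
Round 1 (k=6): L=59 R=201
Round 2 (k=25): L=201 R=147
Round 3 (k=23): L=147 R=245
Round 4 (k=48): L=245 R=100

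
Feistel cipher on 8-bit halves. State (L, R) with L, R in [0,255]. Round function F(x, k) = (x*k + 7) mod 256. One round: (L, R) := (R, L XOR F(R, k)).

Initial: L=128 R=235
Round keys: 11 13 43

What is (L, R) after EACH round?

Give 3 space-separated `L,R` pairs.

Answer: 235,160 160,204 204,235

Derivation:
Round 1 (k=11): L=235 R=160
Round 2 (k=13): L=160 R=204
Round 3 (k=43): L=204 R=235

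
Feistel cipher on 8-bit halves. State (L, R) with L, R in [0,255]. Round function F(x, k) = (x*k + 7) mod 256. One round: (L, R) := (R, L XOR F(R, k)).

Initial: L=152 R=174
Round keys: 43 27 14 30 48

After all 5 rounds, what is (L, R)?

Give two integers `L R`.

Round 1 (k=43): L=174 R=217
Round 2 (k=27): L=217 R=68
Round 3 (k=14): L=68 R=102
Round 4 (k=30): L=102 R=191
Round 5 (k=48): L=191 R=177

Answer: 191 177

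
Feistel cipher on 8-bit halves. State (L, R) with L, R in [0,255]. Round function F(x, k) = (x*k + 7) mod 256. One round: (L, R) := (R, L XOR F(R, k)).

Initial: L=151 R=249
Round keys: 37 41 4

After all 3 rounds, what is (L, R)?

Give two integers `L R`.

Answer: 107 32

Derivation:
Round 1 (k=37): L=249 R=147
Round 2 (k=41): L=147 R=107
Round 3 (k=4): L=107 R=32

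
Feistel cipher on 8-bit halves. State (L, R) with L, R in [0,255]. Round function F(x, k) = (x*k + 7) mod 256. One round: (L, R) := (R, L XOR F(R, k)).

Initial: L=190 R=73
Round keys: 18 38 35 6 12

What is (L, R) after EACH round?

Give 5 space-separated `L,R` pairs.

Answer: 73,151 151,56 56,56 56,111 111,3

Derivation:
Round 1 (k=18): L=73 R=151
Round 2 (k=38): L=151 R=56
Round 3 (k=35): L=56 R=56
Round 4 (k=6): L=56 R=111
Round 5 (k=12): L=111 R=3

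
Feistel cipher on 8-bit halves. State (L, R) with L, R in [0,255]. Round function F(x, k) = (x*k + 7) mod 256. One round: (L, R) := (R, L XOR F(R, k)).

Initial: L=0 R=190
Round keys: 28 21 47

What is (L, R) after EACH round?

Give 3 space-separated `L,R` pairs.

Answer: 190,207 207,188 188,68

Derivation:
Round 1 (k=28): L=190 R=207
Round 2 (k=21): L=207 R=188
Round 3 (k=47): L=188 R=68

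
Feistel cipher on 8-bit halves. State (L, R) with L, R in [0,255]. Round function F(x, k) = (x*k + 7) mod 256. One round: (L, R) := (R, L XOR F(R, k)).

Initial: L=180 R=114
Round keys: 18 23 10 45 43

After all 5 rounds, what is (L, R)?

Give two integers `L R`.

Round 1 (k=18): L=114 R=191
Round 2 (k=23): L=191 R=66
Round 3 (k=10): L=66 R=36
Round 4 (k=45): L=36 R=25
Round 5 (k=43): L=25 R=30

Answer: 25 30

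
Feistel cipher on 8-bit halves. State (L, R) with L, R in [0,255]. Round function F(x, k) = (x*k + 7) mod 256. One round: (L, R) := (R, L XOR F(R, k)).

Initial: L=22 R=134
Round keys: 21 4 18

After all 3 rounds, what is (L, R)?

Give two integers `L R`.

Answer: 213 18

Derivation:
Round 1 (k=21): L=134 R=19
Round 2 (k=4): L=19 R=213
Round 3 (k=18): L=213 R=18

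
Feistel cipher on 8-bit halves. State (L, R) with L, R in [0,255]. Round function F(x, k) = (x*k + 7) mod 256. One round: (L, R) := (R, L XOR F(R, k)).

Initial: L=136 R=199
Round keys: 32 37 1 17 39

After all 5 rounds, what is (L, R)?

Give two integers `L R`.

Answer: 63 19

Derivation:
Round 1 (k=32): L=199 R=111
Round 2 (k=37): L=111 R=213
Round 3 (k=1): L=213 R=179
Round 4 (k=17): L=179 R=63
Round 5 (k=39): L=63 R=19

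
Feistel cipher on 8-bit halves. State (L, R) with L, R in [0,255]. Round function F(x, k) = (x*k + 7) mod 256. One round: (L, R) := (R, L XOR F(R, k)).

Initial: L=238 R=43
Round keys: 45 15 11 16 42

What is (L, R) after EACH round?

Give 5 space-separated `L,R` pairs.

Round 1 (k=45): L=43 R=120
Round 2 (k=15): L=120 R=36
Round 3 (k=11): L=36 R=235
Round 4 (k=16): L=235 R=147
Round 5 (k=42): L=147 R=206

Answer: 43,120 120,36 36,235 235,147 147,206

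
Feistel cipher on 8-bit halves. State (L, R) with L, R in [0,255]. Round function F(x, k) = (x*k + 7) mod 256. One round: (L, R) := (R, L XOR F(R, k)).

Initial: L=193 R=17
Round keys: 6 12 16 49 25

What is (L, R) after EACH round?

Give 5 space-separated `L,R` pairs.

Round 1 (k=6): L=17 R=172
Round 2 (k=12): L=172 R=6
Round 3 (k=16): L=6 R=203
Round 4 (k=49): L=203 R=228
Round 5 (k=25): L=228 R=128

Answer: 17,172 172,6 6,203 203,228 228,128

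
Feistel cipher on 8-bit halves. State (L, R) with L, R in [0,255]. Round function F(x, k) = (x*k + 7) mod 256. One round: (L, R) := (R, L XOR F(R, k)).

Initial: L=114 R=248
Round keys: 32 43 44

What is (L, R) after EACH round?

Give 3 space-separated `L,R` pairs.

Answer: 248,117 117,86 86,186

Derivation:
Round 1 (k=32): L=248 R=117
Round 2 (k=43): L=117 R=86
Round 3 (k=44): L=86 R=186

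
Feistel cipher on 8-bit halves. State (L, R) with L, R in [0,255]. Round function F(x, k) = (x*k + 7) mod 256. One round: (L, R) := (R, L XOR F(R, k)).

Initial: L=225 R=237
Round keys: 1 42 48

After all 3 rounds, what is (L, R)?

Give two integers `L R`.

Round 1 (k=1): L=237 R=21
Round 2 (k=42): L=21 R=148
Round 3 (k=48): L=148 R=210

Answer: 148 210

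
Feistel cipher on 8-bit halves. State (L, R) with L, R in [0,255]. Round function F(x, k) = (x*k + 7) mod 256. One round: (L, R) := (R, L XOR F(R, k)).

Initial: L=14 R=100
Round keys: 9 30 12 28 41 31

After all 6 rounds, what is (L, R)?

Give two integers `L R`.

Answer: 187 186

Derivation:
Round 1 (k=9): L=100 R=133
Round 2 (k=30): L=133 R=249
Round 3 (k=12): L=249 R=54
Round 4 (k=28): L=54 R=22
Round 5 (k=41): L=22 R=187
Round 6 (k=31): L=187 R=186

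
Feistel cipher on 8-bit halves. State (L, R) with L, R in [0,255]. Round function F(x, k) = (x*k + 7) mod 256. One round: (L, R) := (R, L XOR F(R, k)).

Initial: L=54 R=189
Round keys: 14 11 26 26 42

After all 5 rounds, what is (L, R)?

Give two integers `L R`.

Answer: 198 17

Derivation:
Round 1 (k=14): L=189 R=107
Round 2 (k=11): L=107 R=29
Round 3 (k=26): L=29 R=146
Round 4 (k=26): L=146 R=198
Round 5 (k=42): L=198 R=17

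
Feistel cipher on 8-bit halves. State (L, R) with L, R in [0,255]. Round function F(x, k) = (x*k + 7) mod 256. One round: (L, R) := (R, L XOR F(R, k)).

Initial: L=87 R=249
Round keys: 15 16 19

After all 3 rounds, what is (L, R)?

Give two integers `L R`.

Round 1 (k=15): L=249 R=201
Round 2 (k=16): L=201 R=110
Round 3 (k=19): L=110 R=248

Answer: 110 248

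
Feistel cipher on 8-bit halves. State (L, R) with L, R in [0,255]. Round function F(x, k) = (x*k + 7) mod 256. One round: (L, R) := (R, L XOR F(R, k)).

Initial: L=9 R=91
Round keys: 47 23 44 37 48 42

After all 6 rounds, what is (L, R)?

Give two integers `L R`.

Answer: 129 5

Derivation:
Round 1 (k=47): L=91 R=181
Round 2 (k=23): L=181 R=17
Round 3 (k=44): L=17 R=70
Round 4 (k=37): L=70 R=52
Round 5 (k=48): L=52 R=129
Round 6 (k=42): L=129 R=5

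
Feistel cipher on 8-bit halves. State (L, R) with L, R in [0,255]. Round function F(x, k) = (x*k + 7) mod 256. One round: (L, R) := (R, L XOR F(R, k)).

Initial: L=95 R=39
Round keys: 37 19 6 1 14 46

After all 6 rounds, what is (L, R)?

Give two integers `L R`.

Answer: 83 127

Derivation:
Round 1 (k=37): L=39 R=245
Round 2 (k=19): L=245 R=17
Round 3 (k=6): L=17 R=152
Round 4 (k=1): L=152 R=142
Round 5 (k=14): L=142 R=83
Round 6 (k=46): L=83 R=127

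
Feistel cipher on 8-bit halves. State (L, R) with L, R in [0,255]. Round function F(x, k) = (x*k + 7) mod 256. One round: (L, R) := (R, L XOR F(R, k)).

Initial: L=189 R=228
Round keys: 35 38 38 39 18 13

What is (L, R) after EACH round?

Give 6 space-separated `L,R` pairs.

Round 1 (k=35): L=228 R=142
Round 2 (k=38): L=142 R=255
Round 3 (k=38): L=255 R=111
Round 4 (k=39): L=111 R=15
Round 5 (k=18): L=15 R=122
Round 6 (k=13): L=122 R=54

Answer: 228,142 142,255 255,111 111,15 15,122 122,54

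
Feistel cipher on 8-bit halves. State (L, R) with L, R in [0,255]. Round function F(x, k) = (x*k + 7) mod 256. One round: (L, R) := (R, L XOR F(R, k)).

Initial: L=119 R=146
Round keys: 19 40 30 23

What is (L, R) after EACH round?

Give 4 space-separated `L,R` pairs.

Round 1 (k=19): L=146 R=170
Round 2 (k=40): L=170 R=5
Round 3 (k=30): L=5 R=55
Round 4 (k=23): L=55 R=253

Answer: 146,170 170,5 5,55 55,253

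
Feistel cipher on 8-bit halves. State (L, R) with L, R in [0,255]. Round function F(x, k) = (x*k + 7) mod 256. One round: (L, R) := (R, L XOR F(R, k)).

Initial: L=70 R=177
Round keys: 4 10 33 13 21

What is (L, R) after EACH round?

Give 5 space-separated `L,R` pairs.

Round 1 (k=4): L=177 R=141
Round 2 (k=10): L=141 R=56
Round 3 (k=33): L=56 R=178
Round 4 (k=13): L=178 R=41
Round 5 (k=21): L=41 R=214

Answer: 177,141 141,56 56,178 178,41 41,214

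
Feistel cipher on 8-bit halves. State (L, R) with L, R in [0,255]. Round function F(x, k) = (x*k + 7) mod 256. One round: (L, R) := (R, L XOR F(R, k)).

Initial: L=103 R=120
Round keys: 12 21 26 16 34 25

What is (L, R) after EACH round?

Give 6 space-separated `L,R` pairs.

Round 1 (k=12): L=120 R=192
Round 2 (k=21): L=192 R=191
Round 3 (k=26): L=191 R=173
Round 4 (k=16): L=173 R=104
Round 5 (k=34): L=104 R=122
Round 6 (k=25): L=122 R=153

Answer: 120,192 192,191 191,173 173,104 104,122 122,153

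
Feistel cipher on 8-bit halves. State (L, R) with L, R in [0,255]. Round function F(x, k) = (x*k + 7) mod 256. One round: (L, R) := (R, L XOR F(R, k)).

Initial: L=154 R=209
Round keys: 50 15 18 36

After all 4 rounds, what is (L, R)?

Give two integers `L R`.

Round 1 (k=50): L=209 R=67
Round 2 (k=15): L=67 R=37
Round 3 (k=18): L=37 R=226
Round 4 (k=36): L=226 R=234

Answer: 226 234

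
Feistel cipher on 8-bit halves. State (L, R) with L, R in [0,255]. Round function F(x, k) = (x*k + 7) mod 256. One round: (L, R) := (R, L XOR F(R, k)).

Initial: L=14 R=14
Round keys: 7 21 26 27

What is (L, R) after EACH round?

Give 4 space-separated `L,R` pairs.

Round 1 (k=7): L=14 R=103
Round 2 (k=21): L=103 R=116
Round 3 (k=26): L=116 R=168
Round 4 (k=27): L=168 R=203

Answer: 14,103 103,116 116,168 168,203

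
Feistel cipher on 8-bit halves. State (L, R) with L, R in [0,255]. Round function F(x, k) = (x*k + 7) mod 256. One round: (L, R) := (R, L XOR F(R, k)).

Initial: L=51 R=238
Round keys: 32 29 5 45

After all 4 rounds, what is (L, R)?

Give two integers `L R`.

Answer: 148 78

Derivation:
Round 1 (k=32): L=238 R=244
Round 2 (k=29): L=244 R=69
Round 3 (k=5): L=69 R=148
Round 4 (k=45): L=148 R=78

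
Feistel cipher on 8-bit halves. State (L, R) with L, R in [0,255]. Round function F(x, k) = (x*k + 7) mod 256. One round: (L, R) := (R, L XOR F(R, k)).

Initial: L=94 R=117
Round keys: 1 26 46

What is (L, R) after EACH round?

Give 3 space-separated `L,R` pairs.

Round 1 (k=1): L=117 R=34
Round 2 (k=26): L=34 R=14
Round 3 (k=46): L=14 R=169

Answer: 117,34 34,14 14,169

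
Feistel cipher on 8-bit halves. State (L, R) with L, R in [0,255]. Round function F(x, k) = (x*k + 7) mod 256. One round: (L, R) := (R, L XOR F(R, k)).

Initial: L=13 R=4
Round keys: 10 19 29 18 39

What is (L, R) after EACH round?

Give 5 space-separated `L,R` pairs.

Answer: 4,34 34,137 137,174 174,202 202,99

Derivation:
Round 1 (k=10): L=4 R=34
Round 2 (k=19): L=34 R=137
Round 3 (k=29): L=137 R=174
Round 4 (k=18): L=174 R=202
Round 5 (k=39): L=202 R=99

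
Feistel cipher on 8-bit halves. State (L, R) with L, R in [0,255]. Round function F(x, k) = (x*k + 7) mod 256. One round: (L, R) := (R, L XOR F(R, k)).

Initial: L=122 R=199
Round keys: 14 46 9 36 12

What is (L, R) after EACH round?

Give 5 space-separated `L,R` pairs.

Round 1 (k=14): L=199 R=147
Round 2 (k=46): L=147 R=182
Round 3 (k=9): L=182 R=254
Round 4 (k=36): L=254 R=9
Round 5 (k=12): L=9 R=141

Answer: 199,147 147,182 182,254 254,9 9,141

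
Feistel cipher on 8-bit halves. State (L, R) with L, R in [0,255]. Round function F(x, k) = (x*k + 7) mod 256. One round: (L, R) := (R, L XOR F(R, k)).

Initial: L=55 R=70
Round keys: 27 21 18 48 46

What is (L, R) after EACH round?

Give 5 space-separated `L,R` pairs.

Round 1 (k=27): L=70 R=94
Round 2 (k=21): L=94 R=251
Round 3 (k=18): L=251 R=243
Round 4 (k=48): L=243 R=108
Round 5 (k=46): L=108 R=156

Answer: 70,94 94,251 251,243 243,108 108,156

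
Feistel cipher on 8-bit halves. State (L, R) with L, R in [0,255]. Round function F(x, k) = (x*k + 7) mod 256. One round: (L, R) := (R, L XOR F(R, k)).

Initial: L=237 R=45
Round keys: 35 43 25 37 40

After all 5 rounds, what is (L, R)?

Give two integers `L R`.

Round 1 (k=35): L=45 R=195
Round 2 (k=43): L=195 R=229
Round 3 (k=25): L=229 R=167
Round 4 (k=37): L=167 R=207
Round 5 (k=40): L=207 R=248

Answer: 207 248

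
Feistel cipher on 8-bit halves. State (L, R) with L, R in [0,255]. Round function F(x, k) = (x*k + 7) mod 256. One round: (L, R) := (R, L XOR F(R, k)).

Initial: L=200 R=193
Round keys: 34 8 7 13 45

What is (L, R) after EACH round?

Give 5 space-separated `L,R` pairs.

Answer: 193,97 97,206 206,200 200,225 225,92

Derivation:
Round 1 (k=34): L=193 R=97
Round 2 (k=8): L=97 R=206
Round 3 (k=7): L=206 R=200
Round 4 (k=13): L=200 R=225
Round 5 (k=45): L=225 R=92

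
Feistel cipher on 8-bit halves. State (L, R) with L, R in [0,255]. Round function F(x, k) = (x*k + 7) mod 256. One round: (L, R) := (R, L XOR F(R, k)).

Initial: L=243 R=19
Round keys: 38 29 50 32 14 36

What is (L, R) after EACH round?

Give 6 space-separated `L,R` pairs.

Round 1 (k=38): L=19 R=42
Round 2 (k=29): L=42 R=218
Round 3 (k=50): L=218 R=177
Round 4 (k=32): L=177 R=253
Round 5 (k=14): L=253 R=108
Round 6 (k=36): L=108 R=202

Answer: 19,42 42,218 218,177 177,253 253,108 108,202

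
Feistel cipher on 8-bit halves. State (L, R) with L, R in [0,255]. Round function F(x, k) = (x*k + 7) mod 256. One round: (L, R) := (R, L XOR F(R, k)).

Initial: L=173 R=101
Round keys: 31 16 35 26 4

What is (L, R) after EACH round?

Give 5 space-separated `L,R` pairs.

Answer: 101,239 239,146 146,18 18,73 73,57

Derivation:
Round 1 (k=31): L=101 R=239
Round 2 (k=16): L=239 R=146
Round 3 (k=35): L=146 R=18
Round 4 (k=26): L=18 R=73
Round 5 (k=4): L=73 R=57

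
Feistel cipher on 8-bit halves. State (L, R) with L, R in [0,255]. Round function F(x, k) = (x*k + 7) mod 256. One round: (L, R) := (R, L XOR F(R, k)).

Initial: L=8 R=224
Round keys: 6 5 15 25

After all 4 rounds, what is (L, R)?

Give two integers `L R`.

Answer: 250 3

Derivation:
Round 1 (k=6): L=224 R=79
Round 2 (k=5): L=79 R=114
Round 3 (k=15): L=114 R=250
Round 4 (k=25): L=250 R=3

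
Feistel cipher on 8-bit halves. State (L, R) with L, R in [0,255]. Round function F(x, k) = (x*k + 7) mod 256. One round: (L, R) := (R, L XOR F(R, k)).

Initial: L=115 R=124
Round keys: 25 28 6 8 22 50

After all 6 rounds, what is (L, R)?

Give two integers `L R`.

Answer: 198 199

Derivation:
Round 1 (k=25): L=124 R=80
Round 2 (k=28): L=80 R=187
Round 3 (k=6): L=187 R=57
Round 4 (k=8): L=57 R=116
Round 5 (k=22): L=116 R=198
Round 6 (k=50): L=198 R=199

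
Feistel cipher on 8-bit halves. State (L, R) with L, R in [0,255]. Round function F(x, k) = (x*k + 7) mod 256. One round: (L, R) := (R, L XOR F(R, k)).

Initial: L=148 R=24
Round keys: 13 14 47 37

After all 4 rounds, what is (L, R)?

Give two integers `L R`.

Answer: 149 233

Derivation:
Round 1 (k=13): L=24 R=171
Round 2 (k=14): L=171 R=121
Round 3 (k=47): L=121 R=149
Round 4 (k=37): L=149 R=233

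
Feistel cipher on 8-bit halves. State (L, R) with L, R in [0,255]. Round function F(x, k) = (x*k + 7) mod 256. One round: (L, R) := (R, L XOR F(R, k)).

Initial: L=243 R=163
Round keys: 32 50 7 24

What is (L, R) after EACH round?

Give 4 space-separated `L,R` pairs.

Round 1 (k=32): L=163 R=148
Round 2 (k=50): L=148 R=76
Round 3 (k=7): L=76 R=143
Round 4 (k=24): L=143 R=35

Answer: 163,148 148,76 76,143 143,35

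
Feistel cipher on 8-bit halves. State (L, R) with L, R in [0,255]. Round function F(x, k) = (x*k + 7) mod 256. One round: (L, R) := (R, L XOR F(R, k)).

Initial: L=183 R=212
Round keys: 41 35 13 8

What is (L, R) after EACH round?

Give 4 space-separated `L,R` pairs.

Round 1 (k=41): L=212 R=76
Round 2 (k=35): L=76 R=191
Round 3 (k=13): L=191 R=246
Round 4 (k=8): L=246 R=8

Answer: 212,76 76,191 191,246 246,8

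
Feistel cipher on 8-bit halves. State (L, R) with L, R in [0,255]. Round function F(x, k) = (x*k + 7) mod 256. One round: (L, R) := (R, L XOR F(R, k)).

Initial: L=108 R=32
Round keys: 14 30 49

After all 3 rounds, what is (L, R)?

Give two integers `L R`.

Answer: 49 195

Derivation:
Round 1 (k=14): L=32 R=171
Round 2 (k=30): L=171 R=49
Round 3 (k=49): L=49 R=195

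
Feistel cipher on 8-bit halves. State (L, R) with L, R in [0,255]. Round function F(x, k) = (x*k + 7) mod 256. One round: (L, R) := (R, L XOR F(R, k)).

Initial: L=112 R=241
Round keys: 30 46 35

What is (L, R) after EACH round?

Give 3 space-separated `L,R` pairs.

Answer: 241,53 53,124 124,206

Derivation:
Round 1 (k=30): L=241 R=53
Round 2 (k=46): L=53 R=124
Round 3 (k=35): L=124 R=206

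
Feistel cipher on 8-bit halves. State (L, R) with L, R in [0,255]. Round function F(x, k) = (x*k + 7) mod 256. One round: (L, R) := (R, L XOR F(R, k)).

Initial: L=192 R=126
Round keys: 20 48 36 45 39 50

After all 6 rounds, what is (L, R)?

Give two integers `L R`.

Answer: 161 155

Derivation:
Round 1 (k=20): L=126 R=31
Round 2 (k=48): L=31 R=169
Round 3 (k=36): L=169 R=212
Round 4 (k=45): L=212 R=226
Round 5 (k=39): L=226 R=161
Round 6 (k=50): L=161 R=155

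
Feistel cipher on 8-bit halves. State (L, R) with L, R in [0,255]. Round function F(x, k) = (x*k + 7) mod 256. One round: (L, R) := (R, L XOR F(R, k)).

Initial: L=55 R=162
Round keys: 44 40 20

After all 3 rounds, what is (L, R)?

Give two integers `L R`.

Answer: 229 3

Derivation:
Round 1 (k=44): L=162 R=232
Round 2 (k=40): L=232 R=229
Round 3 (k=20): L=229 R=3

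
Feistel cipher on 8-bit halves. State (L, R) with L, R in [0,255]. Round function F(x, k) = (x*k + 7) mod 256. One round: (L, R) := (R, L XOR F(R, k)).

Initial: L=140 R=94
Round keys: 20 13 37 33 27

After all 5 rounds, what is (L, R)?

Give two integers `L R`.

Answer: 219 148

Derivation:
Round 1 (k=20): L=94 R=211
Round 2 (k=13): L=211 R=224
Round 3 (k=37): L=224 R=180
Round 4 (k=33): L=180 R=219
Round 5 (k=27): L=219 R=148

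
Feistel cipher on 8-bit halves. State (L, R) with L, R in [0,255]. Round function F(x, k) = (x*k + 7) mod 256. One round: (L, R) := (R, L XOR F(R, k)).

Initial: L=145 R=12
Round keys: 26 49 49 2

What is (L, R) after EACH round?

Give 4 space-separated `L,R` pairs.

Round 1 (k=26): L=12 R=174
Round 2 (k=49): L=174 R=89
Round 3 (k=49): L=89 R=190
Round 4 (k=2): L=190 R=218

Answer: 12,174 174,89 89,190 190,218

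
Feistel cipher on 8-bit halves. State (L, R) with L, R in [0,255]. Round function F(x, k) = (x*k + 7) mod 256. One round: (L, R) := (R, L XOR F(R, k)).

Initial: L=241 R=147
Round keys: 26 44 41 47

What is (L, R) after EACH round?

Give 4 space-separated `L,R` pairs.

Answer: 147,4 4,36 36,207 207,44

Derivation:
Round 1 (k=26): L=147 R=4
Round 2 (k=44): L=4 R=36
Round 3 (k=41): L=36 R=207
Round 4 (k=47): L=207 R=44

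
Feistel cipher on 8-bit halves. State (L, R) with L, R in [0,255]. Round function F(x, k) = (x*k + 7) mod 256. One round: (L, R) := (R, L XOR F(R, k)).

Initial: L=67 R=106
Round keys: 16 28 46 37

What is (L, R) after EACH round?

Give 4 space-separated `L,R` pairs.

Round 1 (k=16): L=106 R=228
Round 2 (k=28): L=228 R=157
Round 3 (k=46): L=157 R=217
Round 4 (k=37): L=217 R=249

Answer: 106,228 228,157 157,217 217,249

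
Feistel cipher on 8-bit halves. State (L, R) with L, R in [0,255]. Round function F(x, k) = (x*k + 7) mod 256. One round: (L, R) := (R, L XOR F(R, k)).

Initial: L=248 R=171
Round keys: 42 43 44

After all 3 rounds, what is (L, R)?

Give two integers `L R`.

Answer: 125 110

Derivation:
Round 1 (k=42): L=171 R=237
Round 2 (k=43): L=237 R=125
Round 3 (k=44): L=125 R=110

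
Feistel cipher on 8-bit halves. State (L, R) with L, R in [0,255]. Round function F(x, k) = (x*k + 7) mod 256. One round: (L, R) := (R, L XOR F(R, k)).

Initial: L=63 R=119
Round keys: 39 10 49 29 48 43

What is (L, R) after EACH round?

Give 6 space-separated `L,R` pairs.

Round 1 (k=39): L=119 R=23
Round 2 (k=10): L=23 R=154
Round 3 (k=49): L=154 R=150
Round 4 (k=29): L=150 R=159
Round 5 (k=48): L=159 R=65
Round 6 (k=43): L=65 R=109

Answer: 119,23 23,154 154,150 150,159 159,65 65,109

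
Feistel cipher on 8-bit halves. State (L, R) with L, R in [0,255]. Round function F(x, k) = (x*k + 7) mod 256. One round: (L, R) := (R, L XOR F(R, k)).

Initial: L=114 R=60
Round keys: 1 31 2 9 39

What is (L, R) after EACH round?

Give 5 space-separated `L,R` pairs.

Round 1 (k=1): L=60 R=49
Round 2 (k=31): L=49 R=202
Round 3 (k=2): L=202 R=170
Round 4 (k=9): L=170 R=203
Round 5 (k=39): L=203 R=94

Answer: 60,49 49,202 202,170 170,203 203,94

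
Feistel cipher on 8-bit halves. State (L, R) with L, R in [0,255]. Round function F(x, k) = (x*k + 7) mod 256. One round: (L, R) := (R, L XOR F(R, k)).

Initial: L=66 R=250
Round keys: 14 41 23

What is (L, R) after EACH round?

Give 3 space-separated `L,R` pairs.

Round 1 (k=14): L=250 R=241
Round 2 (k=41): L=241 R=90
Round 3 (k=23): L=90 R=236

Answer: 250,241 241,90 90,236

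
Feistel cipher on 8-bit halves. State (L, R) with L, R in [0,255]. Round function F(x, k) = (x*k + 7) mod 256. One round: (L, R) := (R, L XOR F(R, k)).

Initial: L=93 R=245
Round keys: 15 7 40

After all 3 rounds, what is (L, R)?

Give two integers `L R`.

Round 1 (k=15): L=245 R=63
Round 2 (k=7): L=63 R=53
Round 3 (k=40): L=53 R=112

Answer: 53 112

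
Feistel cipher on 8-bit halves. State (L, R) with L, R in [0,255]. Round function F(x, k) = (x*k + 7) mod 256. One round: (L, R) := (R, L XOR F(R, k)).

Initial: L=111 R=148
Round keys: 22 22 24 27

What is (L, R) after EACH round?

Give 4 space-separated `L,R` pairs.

Answer: 148,208 208,115 115,31 31,63

Derivation:
Round 1 (k=22): L=148 R=208
Round 2 (k=22): L=208 R=115
Round 3 (k=24): L=115 R=31
Round 4 (k=27): L=31 R=63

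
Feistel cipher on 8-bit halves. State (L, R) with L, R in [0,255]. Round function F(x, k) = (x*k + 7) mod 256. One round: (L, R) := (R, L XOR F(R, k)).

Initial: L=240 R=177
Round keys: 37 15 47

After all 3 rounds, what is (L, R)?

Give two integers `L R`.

Answer: 234 145

Derivation:
Round 1 (k=37): L=177 R=108
Round 2 (k=15): L=108 R=234
Round 3 (k=47): L=234 R=145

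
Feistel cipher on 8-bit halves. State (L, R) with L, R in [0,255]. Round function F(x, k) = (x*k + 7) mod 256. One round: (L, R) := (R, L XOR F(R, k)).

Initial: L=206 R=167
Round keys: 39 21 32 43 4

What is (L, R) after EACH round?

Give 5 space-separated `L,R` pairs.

Answer: 167,182 182,82 82,241 241,208 208,182

Derivation:
Round 1 (k=39): L=167 R=182
Round 2 (k=21): L=182 R=82
Round 3 (k=32): L=82 R=241
Round 4 (k=43): L=241 R=208
Round 5 (k=4): L=208 R=182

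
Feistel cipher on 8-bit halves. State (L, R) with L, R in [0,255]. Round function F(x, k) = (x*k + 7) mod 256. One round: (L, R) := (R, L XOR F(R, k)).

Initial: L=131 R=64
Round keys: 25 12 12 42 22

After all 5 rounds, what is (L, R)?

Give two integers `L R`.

Answer: 234 124

Derivation:
Round 1 (k=25): L=64 R=196
Round 2 (k=12): L=196 R=119
Round 3 (k=12): L=119 R=95
Round 4 (k=42): L=95 R=234
Round 5 (k=22): L=234 R=124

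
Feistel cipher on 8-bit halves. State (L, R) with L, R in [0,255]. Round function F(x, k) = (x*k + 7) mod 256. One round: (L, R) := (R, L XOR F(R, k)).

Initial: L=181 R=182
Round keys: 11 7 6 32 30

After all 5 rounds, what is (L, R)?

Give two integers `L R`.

Round 1 (k=11): L=182 R=108
Round 2 (k=7): L=108 R=77
Round 3 (k=6): L=77 R=185
Round 4 (k=32): L=185 R=106
Round 5 (k=30): L=106 R=202

Answer: 106 202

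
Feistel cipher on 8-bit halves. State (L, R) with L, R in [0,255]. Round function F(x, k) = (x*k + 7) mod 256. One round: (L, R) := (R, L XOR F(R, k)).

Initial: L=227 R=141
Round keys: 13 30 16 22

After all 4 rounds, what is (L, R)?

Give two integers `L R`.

Round 1 (k=13): L=141 R=211
Round 2 (k=30): L=211 R=76
Round 3 (k=16): L=76 R=20
Round 4 (k=22): L=20 R=243

Answer: 20 243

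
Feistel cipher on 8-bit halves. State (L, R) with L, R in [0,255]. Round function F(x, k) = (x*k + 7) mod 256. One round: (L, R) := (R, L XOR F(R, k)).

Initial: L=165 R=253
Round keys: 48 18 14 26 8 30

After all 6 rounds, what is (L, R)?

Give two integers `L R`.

Answer: 22 156

Derivation:
Round 1 (k=48): L=253 R=210
Round 2 (k=18): L=210 R=54
Round 3 (k=14): L=54 R=41
Round 4 (k=26): L=41 R=7
Round 5 (k=8): L=7 R=22
Round 6 (k=30): L=22 R=156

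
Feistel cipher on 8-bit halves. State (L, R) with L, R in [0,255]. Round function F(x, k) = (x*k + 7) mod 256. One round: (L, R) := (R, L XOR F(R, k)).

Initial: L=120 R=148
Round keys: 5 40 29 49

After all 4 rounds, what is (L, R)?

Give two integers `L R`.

Round 1 (k=5): L=148 R=147
Round 2 (k=40): L=147 R=107
Round 3 (k=29): L=107 R=181
Round 4 (k=49): L=181 R=199

Answer: 181 199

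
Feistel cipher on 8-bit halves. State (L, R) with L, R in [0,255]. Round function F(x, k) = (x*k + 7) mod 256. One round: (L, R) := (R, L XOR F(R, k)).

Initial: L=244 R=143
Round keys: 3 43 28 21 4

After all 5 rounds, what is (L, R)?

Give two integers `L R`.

Round 1 (k=3): L=143 R=64
Round 2 (k=43): L=64 R=72
Round 3 (k=28): L=72 R=167
Round 4 (k=21): L=167 R=242
Round 5 (k=4): L=242 R=104

Answer: 242 104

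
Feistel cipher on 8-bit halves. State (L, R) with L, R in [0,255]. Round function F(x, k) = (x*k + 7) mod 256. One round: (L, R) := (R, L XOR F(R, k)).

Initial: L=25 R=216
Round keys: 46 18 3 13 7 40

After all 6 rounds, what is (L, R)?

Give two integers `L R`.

Round 1 (k=46): L=216 R=206
Round 2 (k=18): L=206 R=91
Round 3 (k=3): L=91 R=214
Round 4 (k=13): L=214 R=190
Round 5 (k=7): L=190 R=239
Round 6 (k=40): L=239 R=225

Answer: 239 225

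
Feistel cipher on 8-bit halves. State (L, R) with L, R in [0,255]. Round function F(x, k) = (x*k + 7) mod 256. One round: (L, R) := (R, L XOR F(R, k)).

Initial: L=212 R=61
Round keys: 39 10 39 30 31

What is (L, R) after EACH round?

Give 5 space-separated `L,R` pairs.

Round 1 (k=39): L=61 R=134
Round 2 (k=10): L=134 R=126
Round 3 (k=39): L=126 R=191
Round 4 (k=30): L=191 R=23
Round 5 (k=31): L=23 R=111

Answer: 61,134 134,126 126,191 191,23 23,111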